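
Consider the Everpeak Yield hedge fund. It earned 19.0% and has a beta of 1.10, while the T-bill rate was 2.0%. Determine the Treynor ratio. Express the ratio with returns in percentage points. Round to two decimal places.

15.45

Treynor = (Rp − Rf) / β = (19.0% − 2.0%) / 1.10 = 17.00 / 1.10 = 15.4545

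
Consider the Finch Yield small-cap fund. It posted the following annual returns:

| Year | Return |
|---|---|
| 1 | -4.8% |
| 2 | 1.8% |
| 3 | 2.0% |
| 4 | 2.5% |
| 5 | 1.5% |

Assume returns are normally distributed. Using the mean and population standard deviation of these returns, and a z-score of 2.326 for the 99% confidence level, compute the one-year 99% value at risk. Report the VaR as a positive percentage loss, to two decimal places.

μ = (-4.8 + 1.8 + 2 + 2.5 + 1.5) / 5 = 3.00 / 5 = 0.6000%
Σ(r − μ)² = (-4.8 − 0.6000)² + (1.8 − 0.6000)² + (2 − 0.6000)² + … = 36.9800
population σ = √(36.9800 / 5) = √7.3960 = 2.7196%
VaR = −(μ − z·σ) = −(0.6000 − 2.326 × 2.7196) = −(-5.7258) = 5.7258%

5.73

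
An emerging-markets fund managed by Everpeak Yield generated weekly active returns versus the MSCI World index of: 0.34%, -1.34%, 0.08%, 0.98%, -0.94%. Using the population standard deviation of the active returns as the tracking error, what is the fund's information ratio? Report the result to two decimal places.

Mean return r̄ = -0.880 / 5 = -0.1760%
Population std dev = √[3.6067 / 5] = 0.8493%
IR = r̄ / tracking error = -0.1760 / 0.8493 = -0.2072

-0.21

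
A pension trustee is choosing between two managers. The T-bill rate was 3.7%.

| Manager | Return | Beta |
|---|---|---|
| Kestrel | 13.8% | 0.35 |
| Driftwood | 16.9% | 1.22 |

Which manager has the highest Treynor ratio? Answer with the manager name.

Kestrel: Treynor = (13.8% − 3.7%) / 0.35 = 28.857
Driftwood: Treynor = (16.9% − 3.7%) / 1.22 = 10.820
Highest: Kestrel (28.857).

Kestrel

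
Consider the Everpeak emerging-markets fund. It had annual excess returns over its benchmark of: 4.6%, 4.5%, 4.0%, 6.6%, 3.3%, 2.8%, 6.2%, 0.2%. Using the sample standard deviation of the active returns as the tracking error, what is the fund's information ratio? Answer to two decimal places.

1.99

Mean return r̄ = 32.20 / 8 = 4.0250%
Σ(r − r̄)² = 28.5750; sample σ = √(28.5750/7) = 2.0204%
IR = r̄ / tracking error = 4.0250 / 2.0204 = 1.9922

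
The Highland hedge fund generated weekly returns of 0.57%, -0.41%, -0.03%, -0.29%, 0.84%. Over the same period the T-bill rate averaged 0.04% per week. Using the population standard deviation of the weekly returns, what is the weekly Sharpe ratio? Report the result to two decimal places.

0.20

Mean return μ = 0.680 / 5 = 0.1360%
Σ(r − μ)² = 1.1911; population σ = √(1.1911/5) = 0.4881%
Sharpe = (μ − rf) / σ = (0.1360 − 0.04) / 0.4881 = 0.0960 / 0.4881 = 0.1967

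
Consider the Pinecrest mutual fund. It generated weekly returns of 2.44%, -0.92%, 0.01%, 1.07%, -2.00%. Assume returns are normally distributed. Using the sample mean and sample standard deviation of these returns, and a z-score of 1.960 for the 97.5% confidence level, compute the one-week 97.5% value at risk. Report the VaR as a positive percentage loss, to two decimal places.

r̄ = (2.44 − 0.92 + 0.01 + 1.07 − 2) / 5 = 0.600 / 5 = 0.1200%
Σ(r − r̄)² = (2.44 − 0.1200)² + (-0.92 − 0.1200)² + (0.01 − 0.1200)² + … = 11.8730
sample σ = √(11.8730 / 4) = √2.9683 = 1.7229%
VaR = −(r̄ − z·σ) = −(0.1200 − 1.960 × 1.7229) = −(-3.2569) = 3.2569%

3.26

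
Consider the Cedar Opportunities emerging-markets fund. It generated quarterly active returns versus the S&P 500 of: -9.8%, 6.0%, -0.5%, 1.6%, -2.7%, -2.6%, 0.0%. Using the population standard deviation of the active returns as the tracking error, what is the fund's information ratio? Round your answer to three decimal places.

-0.256

Mean return r̄ = -8.00 / 7 = -1.1429%
Σ(r − r̄)² = (-9.8 − (-1.1429))² + (6 − (-1.1429))² + (-0.5 − (-1.1429))² + … = 139.7571
population σ = √(139.7571 / 7) = √19.9653 = 4.4683%
IR = r̄ / tracking error = -1.1429 / 4.4683 = -0.2558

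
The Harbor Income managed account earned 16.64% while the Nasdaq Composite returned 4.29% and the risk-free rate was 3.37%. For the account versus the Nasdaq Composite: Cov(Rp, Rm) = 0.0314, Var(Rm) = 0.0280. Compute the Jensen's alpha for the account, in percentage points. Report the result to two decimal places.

β = Cov / Var = 0.0314 / 0.0280 = 1.1214
E[R] = Rf + β(Rm − Rf) = 3.37% + 1.1214 × (4.29% − 3.37%) = 4.4017%
α = Rp − E[R] = 16.64% − 4.4017% = 12.2383

12.24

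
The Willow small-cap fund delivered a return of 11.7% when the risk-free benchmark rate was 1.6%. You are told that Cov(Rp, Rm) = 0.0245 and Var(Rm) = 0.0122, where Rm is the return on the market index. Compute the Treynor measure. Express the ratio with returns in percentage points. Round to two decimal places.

5.03

β = Cov / Var = 0.0245 / 0.0122 = 2.0082
Treynor = (Rp − Rf) / β = (11.7% − 1.6%) / 2.0082 = 10.10 / 2.0082 = 5.0294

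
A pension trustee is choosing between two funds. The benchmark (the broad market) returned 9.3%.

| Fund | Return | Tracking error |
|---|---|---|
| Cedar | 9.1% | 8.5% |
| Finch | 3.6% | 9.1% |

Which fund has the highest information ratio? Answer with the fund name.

Cedar

Cedar: IR = (9.1% − 9.3%) / 8.5% = -0.024
Finch: IR = (3.6% − 9.3%) / 9.1% = -0.626
Highest: Cedar (-0.024).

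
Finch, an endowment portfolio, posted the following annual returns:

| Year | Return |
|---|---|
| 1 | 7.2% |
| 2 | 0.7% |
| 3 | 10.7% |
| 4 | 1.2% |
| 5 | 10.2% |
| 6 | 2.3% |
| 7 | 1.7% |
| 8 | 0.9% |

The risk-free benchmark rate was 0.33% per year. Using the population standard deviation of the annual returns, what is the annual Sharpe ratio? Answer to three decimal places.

1.004

Mean return r̄ = 34.90 / 8 = 4.3625%
Population std dev = √[129.0388 / 8] = 4.0162%
Sharpe = (r̄ − rf) / σ = (4.3625 − 0.33) / 4.0162 = 4.0325 / 4.0162 = 1.0041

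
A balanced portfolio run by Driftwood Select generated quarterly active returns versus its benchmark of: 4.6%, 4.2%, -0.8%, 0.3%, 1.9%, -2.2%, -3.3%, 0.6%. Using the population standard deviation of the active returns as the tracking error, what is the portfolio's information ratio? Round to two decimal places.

Mean return μ = 5.30 / 8 = 0.6625%
Σ(r − μ)² = 55.7188; population σ = √(55.7188/8) = 2.6391%
IR = μ / tracking error = 0.6625 / 2.6391 = 0.2510

0.25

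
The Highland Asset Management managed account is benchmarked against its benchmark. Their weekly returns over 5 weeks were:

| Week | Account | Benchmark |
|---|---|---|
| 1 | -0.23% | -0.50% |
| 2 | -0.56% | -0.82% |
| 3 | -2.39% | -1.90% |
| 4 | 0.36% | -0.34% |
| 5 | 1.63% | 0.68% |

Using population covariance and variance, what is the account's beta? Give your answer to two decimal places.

1.57

r̄p = -0.2380%,  r̄m = -0.5760%
Cov = Σ(rp − r̄p)(rm − r̄m) / 5 = 1.0832
Var(rm) = Σ(rm − r̄m)² / 5 = 0.6903
β = Cov / Var = 1.0832 / 0.6903 = 1.5692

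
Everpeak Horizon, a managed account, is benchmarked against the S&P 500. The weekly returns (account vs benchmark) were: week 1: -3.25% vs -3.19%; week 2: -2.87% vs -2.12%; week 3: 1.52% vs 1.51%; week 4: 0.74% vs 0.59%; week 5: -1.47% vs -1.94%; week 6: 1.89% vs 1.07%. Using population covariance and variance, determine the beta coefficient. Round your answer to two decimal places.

1.12

r̄p = -0.5733%,  r̄m = -0.6800%
Cov = Σ(rp − r̄p)(rm − r̄m) / 6 = 3.6198
Var(rm) = Σ(rm − r̄m)² / 6 = 3.2388
β = Cov / Var = 3.6198 / 3.2388 = 1.1176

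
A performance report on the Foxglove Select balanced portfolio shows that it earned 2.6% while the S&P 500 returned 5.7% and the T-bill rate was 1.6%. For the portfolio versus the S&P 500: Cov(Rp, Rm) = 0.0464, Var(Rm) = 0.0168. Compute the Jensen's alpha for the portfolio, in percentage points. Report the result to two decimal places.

β = Cov / Var = 0.0464 / 0.0168 = 2.7619
E[R] = Rf + β(Rm − Rf) = 1.6% + 2.7619 × (5.7% − 1.6%) = 12.9238%
α = Rp − E[R] = 2.6% − 12.9238% = -10.3238

-10.32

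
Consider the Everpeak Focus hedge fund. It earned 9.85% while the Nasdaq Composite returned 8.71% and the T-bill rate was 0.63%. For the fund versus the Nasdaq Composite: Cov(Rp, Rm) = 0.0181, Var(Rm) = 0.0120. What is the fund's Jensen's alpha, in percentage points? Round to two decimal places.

-2.97

β = Cov / Var = 0.0181 / 0.0120 = 1.5083
E[R] = Rf + β(Rm − Rf) = 0.63% + 1.5083 × (8.71% − 0.63%) = 12.8171%
α = Rp − E[R] = 9.85% − 12.8171% = -2.9671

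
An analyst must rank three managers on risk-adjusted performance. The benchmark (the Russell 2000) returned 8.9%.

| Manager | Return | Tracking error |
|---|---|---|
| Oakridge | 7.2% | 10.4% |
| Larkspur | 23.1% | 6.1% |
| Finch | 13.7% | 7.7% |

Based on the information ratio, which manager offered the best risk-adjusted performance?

Oakridge: IR = (7.2% − 8.9%) / 10.4% = -0.163
Larkspur: IR = (23.1% − 8.9%) / 6.1% = 2.328
Finch: IR = (13.7% − 8.9%) / 7.7% = 0.623
Highest: Larkspur (2.328).

Larkspur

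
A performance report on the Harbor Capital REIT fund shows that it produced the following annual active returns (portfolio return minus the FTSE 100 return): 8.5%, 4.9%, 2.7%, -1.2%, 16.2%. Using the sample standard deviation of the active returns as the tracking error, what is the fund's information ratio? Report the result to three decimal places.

μ = (8.5 + 4.9 + 2.7 − 1.2 + 16.2) / 5 = 6.2200%
Σ(r − μ)² = 173.9880; sample σ = √(173.9880/4) = 6.5952%
IR = μ / tracking error = 6.2200 / 6.5952 = 0.9431

0.943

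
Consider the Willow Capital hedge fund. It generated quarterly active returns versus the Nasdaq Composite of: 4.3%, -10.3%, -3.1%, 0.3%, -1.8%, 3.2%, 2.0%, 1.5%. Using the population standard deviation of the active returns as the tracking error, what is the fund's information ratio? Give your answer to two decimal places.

r̄ = (4.3 − 10.3 − 3.1 + 0.3 − 1.8 + 3.2 + 2 + 1.5) / 8 = -0.4875%
Σ(r − r̄)² = 152.1088; population σ = √(152.1088/8) = 4.3605%
IR = r̄ / tracking error = -0.4875 / 4.3605 = -0.1118

-0.11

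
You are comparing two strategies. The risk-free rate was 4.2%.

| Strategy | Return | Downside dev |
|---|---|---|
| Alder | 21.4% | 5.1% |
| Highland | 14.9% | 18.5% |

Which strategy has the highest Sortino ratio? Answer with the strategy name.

Alder

Alder: Sortino ratio = (21.4% − 4.2%) / 5.1% = 3.373
Highland: Sortino ratio = (14.9% − 4.2%) / 18.5% = 0.578
Highest: Alder (3.373).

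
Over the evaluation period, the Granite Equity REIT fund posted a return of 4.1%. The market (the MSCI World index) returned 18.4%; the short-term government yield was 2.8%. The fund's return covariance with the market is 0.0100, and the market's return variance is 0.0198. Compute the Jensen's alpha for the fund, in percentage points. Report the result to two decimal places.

-6.58

β = Cov / Var = 0.0100 / 0.0198 = 0.5051
E[R] = Rf + β(Rm − Rf) = 2.8% + 0.5051 × (18.4% − 2.8%) = 10.6796%
α = Rp − E[R] = 4.1% − 10.6796% = -6.5796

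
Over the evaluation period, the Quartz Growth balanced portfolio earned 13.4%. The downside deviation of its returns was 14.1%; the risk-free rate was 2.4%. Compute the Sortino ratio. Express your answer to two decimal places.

Sortino = (Rp − Rf) / σd = (13.4% − 2.4%) / 14.1% = 11.00% / 14.1% = 0.7801

0.78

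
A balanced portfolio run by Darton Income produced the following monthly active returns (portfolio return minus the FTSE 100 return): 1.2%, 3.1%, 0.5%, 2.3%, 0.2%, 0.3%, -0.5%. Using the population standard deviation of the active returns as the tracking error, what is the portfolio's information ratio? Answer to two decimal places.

r̄ = (1.2 + 3.1 + 0.5 + 2.3 + 0.2 + 0.3 − 0.5) / 7 = 7.10 / 7 = 1.0143%
Population std dev = √[9.7686 / 7] = 1.1813%
IR = r̄ / tracking error = 1.0143 / 1.1813 = 0.8586

0.86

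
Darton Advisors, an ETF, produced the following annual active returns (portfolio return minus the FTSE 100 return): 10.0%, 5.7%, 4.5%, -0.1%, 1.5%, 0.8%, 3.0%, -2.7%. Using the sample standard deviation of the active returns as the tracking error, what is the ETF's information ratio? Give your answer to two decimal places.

Mean return μ = 22.70 / 8 = 2.8375%
Sample std dev = √[107.5188 / 7] = 3.9192%
IR = μ / tracking error = 2.8375 / 3.9192 = 0.7240

0.72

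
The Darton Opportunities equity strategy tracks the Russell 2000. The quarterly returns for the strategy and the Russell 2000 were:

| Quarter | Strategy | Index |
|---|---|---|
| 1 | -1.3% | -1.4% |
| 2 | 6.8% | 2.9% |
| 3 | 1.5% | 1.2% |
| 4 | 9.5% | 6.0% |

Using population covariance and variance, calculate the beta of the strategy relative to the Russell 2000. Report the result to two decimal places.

1.54

r̄p = 4.1250%,  r̄m = 2.1750%
Cov = Σ(rp − r̄p)(rm − r̄m) / 4 = 11.1131
Var(rm) = Σ(rm − r̄m)² / 4 = 7.2219
β = Cov / Var = 11.1131 / 7.2219 = 1.5388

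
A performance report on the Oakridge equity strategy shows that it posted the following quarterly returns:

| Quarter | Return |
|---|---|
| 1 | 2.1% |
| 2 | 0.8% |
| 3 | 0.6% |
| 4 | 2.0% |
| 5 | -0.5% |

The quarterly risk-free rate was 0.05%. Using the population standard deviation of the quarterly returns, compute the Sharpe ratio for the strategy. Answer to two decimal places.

0.98

Mean return μ = 5.00 / 5 = 1.0000%
Σ(r − μ)² = (2.1 − 1.0000)² + (0.8 − 1.0000)² + … = 4.6600
σ = √[4.6600 / 5] = 0.9654%
Sharpe = (μ − rf) / σ = (1.0000 − 0.05) / 0.9654 = 0.9500 / 0.9654 = 0.9840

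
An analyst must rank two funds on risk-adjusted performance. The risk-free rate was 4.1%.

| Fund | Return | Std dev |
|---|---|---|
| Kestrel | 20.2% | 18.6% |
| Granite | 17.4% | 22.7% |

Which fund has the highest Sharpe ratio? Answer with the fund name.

Kestrel

Kestrel: Sharpe ratio = (20.2% − 4.1%) / 18.6% = 0.866
Granite: Sharpe ratio = (17.4% − 4.1%) / 22.7% = 0.586
Highest: Kestrel (0.866).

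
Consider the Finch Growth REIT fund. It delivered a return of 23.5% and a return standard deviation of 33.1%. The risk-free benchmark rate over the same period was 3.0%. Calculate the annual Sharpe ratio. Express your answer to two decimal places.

0.62

Sharpe = (Rp − Rf) / σp = (23.5% − 3.0%) / 33.1% = 20.50% / 33.1% = 0.6193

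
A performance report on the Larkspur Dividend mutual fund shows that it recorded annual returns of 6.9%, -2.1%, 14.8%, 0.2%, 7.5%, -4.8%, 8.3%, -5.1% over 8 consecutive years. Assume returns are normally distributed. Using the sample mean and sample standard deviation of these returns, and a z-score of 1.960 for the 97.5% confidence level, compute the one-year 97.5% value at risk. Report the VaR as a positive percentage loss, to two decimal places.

r̄ = (6.9 − 2.1 + 14.8 + 0.2 + 7.5 − 4.8 + 8.3 − 5.1) / 8 = 3.2125%
Σ(r − r̄)² = (6.9 − 3.2125)² + (-2.1 − 3.2125)² + (14.8 − 3.2125)² + … = 362.7288
sample σ = √(362.7288 / 7) = √51.8184 = 7.1985%
VaR = −(r̄ − z·σ) = −(3.2125 − 1.960 × 7.1985) = −(-10.8966) = 10.8966%

10.90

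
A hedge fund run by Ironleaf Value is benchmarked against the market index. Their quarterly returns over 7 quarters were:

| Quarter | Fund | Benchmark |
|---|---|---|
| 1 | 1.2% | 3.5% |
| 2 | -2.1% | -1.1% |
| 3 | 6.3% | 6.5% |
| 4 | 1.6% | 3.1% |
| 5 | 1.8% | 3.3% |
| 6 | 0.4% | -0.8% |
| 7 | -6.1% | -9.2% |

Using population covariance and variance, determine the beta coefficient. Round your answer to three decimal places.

r̄p = 0.4429%,  r̄m = 0.7571%
Cov = Σ(rp − r̄p)(rm − r̄m) / 7 = 15.9733
Var(rm) = Σ(rm − r̄m)² / 7 = 22.4967
β = Cov / Var = 15.9733 / 22.4967 = 0.7100

0.710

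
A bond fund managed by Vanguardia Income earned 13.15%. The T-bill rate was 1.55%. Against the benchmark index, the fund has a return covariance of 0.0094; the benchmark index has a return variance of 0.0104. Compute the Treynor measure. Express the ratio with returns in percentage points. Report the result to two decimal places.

12.83

β = Cov / Var = 0.0094 / 0.0104 = 0.9038
Treynor = (Rp − Rf) / β = (13.15% − 1.55%) / 0.9038 = 11.60 / 0.9038 = 12.8347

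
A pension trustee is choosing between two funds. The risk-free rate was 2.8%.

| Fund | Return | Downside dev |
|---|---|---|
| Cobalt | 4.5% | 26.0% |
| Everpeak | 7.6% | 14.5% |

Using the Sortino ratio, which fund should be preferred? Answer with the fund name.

Cobalt: Sortino ratio = (4.5% − 2.8%) / 26.0% = 0.065
Everpeak: Sortino ratio = (7.6% − 2.8%) / 14.5% = 0.331
Highest: Everpeak (0.331).

Everpeak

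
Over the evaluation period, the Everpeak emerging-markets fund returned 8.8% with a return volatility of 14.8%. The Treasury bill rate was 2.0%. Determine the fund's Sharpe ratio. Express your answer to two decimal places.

Sharpe = (Rp − Rf) / σp = (8.8% − 2.0%) / 14.8% = 6.80% / 14.8% = 0.4595

0.46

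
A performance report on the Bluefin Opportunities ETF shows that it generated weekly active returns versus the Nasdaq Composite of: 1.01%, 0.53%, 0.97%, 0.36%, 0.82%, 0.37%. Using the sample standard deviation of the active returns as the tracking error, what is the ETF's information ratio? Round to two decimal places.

2.30

μ = (1.01 + 0.53 + 0.97 + 0.36 + 0.82 + 0.37) / 6 = 4.060 / 6 = 0.6767%
Sample std dev = √[0.4335 / 5] = 0.2944%
IR = μ / tracking error = 0.6767 / 0.2944 = 2.2986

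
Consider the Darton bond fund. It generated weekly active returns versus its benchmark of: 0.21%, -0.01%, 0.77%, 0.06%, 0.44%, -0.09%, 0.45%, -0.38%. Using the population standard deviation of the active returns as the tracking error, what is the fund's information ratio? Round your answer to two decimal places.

0.53

r̄ = (0.21 − 0.01 + 0.77 + 0.06 + 0.44 − 0.09 + 0.45 − 0.38) / 8 = 0.1813%
Population std dev = √[0.9265 / 8] = 0.3403%
IR = r̄ / tracking error = 0.1813 / 0.3403 = 0.5328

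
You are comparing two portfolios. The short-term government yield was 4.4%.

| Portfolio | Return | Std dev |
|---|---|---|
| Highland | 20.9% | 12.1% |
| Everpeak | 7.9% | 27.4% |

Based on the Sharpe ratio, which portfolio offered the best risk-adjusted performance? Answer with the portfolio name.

Highland

Highland: Sharpe ratio = (20.9% − 4.4%) / 12.1% = 1.364
Everpeak: Sharpe ratio = (7.9% − 4.4%) / 27.4% = 0.128
Highest: Highland (1.364).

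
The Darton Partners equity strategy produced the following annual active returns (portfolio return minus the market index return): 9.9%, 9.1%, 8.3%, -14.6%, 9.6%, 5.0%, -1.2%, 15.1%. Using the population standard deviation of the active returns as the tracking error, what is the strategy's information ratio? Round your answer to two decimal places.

μ = (9.9 + 9.1 + 8.3 − 14.6 + 9.6 + 5 − 1.2 + 15.1) / 8 = 41.20 / 8 = 5.1500%
Σ(r − μ)² = (9.9 − 5.1500)² + (9.1 − 5.1500)² + … = 597.3000
population σ = √(597.3000 / 8) = √74.6625 = 8.6407%
IR = μ / tracking error = 5.1500 / 8.6407 = 0.5960

0.60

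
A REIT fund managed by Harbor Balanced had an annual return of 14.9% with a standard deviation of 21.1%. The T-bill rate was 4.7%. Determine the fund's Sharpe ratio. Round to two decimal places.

0.48

Sharpe = (Rp − Rf) / σp = (14.9% − 4.7%) / 21.1% = 10.20% / 21.1% = 0.4834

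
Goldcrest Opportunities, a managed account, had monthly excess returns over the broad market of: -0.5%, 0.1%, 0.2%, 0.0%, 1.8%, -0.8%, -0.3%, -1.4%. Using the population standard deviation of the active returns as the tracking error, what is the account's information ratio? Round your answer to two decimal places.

r̄ = (-0.5 + 0.1 + 0.2 + 0 + 1.8 − 0.8 − 0.3 − 1.4) / 8 = -0.1125%
Population std dev = √[6.1288 / 8] = 0.8753%
IR = r̄ / tracking error = -0.1125 / 0.8753 = -0.1285

-0.13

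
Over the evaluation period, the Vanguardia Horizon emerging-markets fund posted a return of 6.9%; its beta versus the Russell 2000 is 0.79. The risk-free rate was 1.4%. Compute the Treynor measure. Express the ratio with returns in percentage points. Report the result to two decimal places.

6.96

Treynor = (Rp − Rf) / β = (6.9% − 1.4%) / 0.79 = 5.50 / 0.79 = 6.9620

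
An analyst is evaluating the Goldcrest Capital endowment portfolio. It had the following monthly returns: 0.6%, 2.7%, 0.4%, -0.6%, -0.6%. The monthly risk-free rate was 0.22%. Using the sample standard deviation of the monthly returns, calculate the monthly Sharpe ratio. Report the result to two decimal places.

r̄ = (0.6 + 2.7 + 0.4 − 0.6 − 0.6) / 5 = 0.5000%
Sample std dev = √[7.2800 / 4] = 1.3491%
Sharpe = (r̄ − rf) / σ = (0.5000 − 0.22) / 1.3491 = 0.2800 / 1.3491 = 0.2075

0.21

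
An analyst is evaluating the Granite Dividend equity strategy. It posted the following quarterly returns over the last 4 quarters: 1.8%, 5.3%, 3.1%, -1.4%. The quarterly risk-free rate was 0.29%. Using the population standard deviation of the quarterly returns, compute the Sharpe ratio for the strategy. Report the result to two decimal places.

r̄ = (1.8 + 5.3 + 3.1 − 1.4) / 4 = 8.80 / 4 = 2.2000%
Σ(r − r̄)² = 23.5400; population σ = √(23.5400/4) = 2.4259%
Sharpe = (r̄ − rf) / σ = (2.2000 − 0.29) / 2.4259 = 1.9100 / 2.4259 = 0.7873

0.79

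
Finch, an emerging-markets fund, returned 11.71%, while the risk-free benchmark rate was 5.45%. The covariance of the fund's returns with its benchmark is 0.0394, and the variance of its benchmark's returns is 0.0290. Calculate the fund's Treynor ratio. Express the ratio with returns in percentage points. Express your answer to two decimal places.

β = Cov / Var = 0.0394 / 0.0290 = 1.3586
Treynor = (Rp − Rf) / β = (11.71% − 5.45%) / 1.3586 = 6.26 / 1.3586 = 4.6077

4.61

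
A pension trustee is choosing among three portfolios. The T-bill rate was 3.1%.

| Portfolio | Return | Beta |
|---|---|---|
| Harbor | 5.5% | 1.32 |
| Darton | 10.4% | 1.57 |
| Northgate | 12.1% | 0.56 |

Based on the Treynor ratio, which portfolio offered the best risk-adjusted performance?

Harbor: Treynor = (5.5% − 3.1%) / 1.32 = 1.818
Darton: Treynor = (10.4% − 3.1%) / 1.57 = 4.650
Northgate: Treynor = (12.1% − 3.1%) / 0.56 = 16.071
Highest: Northgate (16.071).

Northgate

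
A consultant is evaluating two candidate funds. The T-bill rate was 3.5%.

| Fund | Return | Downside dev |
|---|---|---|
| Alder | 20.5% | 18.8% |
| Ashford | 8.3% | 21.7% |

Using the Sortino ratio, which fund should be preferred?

Alder: Sortino ratio = (20.5% − 3.5%) / 18.8% = 0.904
Ashford: Sortino ratio = (8.3% − 3.5%) / 21.7% = 0.221
Highest: Alder (0.904).

Alder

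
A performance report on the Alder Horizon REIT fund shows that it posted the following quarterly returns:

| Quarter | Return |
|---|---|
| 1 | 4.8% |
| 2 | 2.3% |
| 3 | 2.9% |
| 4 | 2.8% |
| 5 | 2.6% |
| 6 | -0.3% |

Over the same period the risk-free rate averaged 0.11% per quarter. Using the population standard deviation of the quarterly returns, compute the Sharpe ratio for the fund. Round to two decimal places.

r̄ = (4.8 + 2.3 + 2.9 + 2.8 + 2.6 − 0.3) / 6 = 15.10 / 6 = 2.5167%
Population std dev = √[13.4283 / 6] = 1.4960%
Sharpe = (r̄ − rf) / σ = (2.5167 − 0.11) / 1.4960 = 2.4067 / 1.4960 = 1.6088

1.61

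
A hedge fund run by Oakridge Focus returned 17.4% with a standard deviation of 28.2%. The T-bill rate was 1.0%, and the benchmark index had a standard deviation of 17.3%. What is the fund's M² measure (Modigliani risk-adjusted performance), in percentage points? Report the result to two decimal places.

Sharpe = (Rp − Rf) / σp = (17.4% − 1.0%) / 28.2% = 0.5816
M² = Rf + Sharpe × σm = 1.0% + 0.5816 × 17.3% = 11.0617%

11.06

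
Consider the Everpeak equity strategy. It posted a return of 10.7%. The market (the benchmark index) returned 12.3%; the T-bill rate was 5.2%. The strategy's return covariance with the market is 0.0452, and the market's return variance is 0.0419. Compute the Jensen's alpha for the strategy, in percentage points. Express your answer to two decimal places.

-2.16

β = Cov / Var = 0.0452 / 0.0419 = 1.0788
E[R] = Rf + β(Rm − Rf) = 5.2% + 1.0788 × (12.3% − 5.2%) = 12.8595%
α = Rp − E[R] = 10.7% − 12.8595% = -2.1595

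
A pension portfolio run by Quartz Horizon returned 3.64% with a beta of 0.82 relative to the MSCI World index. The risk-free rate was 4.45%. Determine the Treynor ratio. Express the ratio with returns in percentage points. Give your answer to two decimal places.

Treynor = (Rp − Rf) / β = (3.64% − 4.45%) / 0.82 = -0.81 / 0.82 = -0.9878

-0.99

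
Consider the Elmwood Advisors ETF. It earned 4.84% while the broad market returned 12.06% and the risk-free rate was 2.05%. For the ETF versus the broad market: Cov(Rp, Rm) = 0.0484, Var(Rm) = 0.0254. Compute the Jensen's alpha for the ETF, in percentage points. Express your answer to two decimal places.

-16.28

β = Cov / Var = 0.0484 / 0.0254 = 1.9055
E[R] = Rf + β(Rm − Rf) = 2.05% + 1.9055 × (12.06% − 2.05%) = 21.1241%
α = Rp − E[R] = 4.84% − 21.1241% = -16.2841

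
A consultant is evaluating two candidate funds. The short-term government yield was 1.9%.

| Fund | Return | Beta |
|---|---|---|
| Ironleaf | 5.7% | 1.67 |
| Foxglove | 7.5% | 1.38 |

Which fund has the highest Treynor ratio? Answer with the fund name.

Ironleaf: Treynor = (5.7% − 1.9%) / 1.67 = 2.275
Foxglove: Treynor = (7.5% − 1.9%) / 1.38 = 4.058
Highest: Foxglove (4.058).

Foxglove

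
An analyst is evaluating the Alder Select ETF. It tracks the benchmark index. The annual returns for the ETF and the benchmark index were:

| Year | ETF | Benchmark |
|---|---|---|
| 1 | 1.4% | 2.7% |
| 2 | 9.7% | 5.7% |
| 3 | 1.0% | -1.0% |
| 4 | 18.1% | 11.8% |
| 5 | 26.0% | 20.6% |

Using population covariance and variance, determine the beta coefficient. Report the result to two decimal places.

r̄p = 11.2400%,  r̄m = 7.9600%
Cov = Σ(rp − r̄p)(rm − r̄m) / 5 = 71.9796
Var(rm) = Σ(rm − r̄m)² / 5 = 57.5144
β = Cov / Var = 71.9796 / 57.5144 = 1.2515

1.25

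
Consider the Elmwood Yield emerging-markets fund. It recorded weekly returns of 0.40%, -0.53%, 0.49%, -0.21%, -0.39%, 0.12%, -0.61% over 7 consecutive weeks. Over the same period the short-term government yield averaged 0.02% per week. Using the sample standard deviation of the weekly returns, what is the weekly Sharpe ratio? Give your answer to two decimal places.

-0.28

Mean return μ = -0.730 / 7 = -0.1043%
Σ(r − μ)² = (0.4 − (-0.1043))² + (-0.53 − (-0.1043))² + … = 1.1876
σ = √[1.1876 / 6] = 0.4449%
Sharpe = (μ − rf) / σ = (-0.1043 − 0.02) / 0.4449 = -0.1243 / 0.4449 = -0.2794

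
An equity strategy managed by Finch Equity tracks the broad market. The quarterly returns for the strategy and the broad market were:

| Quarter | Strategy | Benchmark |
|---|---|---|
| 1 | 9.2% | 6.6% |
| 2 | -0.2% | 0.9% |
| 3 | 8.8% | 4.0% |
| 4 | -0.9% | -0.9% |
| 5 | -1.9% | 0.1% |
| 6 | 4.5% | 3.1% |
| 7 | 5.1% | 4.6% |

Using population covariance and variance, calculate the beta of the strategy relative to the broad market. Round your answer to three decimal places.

1.585

r̄p = 3.5143%,  r̄m = 2.6286%
Cov = Σ(rp − r̄p)(rm − r̄m) / 7 = 9.8724
Var(rm) = Σ(rm − r̄m)² / 7 = 6.2278
β = Cov / Var = 9.8724 / 6.2278 = 1.5852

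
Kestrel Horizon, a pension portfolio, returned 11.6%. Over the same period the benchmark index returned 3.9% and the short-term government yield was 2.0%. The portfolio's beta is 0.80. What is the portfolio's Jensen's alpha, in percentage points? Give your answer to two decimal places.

8.08

CAPM expected return = Rf + β(Rm − Rf) = 2.0% + 0.80 × (3.9% − 2.0%) = 2 + 0.80 × 1.90 = 3.5200%
Jensen's α = Rp − E[R] = 11.6% − 3.5200% = 8.0800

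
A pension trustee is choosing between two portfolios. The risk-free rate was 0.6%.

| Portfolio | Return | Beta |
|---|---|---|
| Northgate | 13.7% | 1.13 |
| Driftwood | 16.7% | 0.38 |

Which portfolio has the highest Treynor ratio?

Driftwood

Northgate: Treynor = (13.7% − 0.6%) / 1.13 = 11.593
Driftwood: Treynor = (16.7% − 0.6%) / 0.38 = 42.368
Highest: Driftwood (42.368).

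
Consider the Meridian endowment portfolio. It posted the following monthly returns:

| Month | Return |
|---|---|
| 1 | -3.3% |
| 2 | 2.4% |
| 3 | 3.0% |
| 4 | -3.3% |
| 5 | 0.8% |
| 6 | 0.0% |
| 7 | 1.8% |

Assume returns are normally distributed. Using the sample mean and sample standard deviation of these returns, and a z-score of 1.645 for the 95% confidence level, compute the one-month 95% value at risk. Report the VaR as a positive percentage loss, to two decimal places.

4.05

r̄ = (-3.3 + 2.4 + 3 − 3.3 + 0.8 + 0 + 1.8) / 7 = 0.2000%
Σ(r − r̄)² = (-3.3 − 0.2000)² + (2.4 − 0.2000)² + … = 40.1400
σ = √[40.1400 / 6] = 2.5865%
VaR = −(r̄ − z·σ) = −(0.2000 − 1.645 × 2.5865) = −(-4.0548) = 4.0548%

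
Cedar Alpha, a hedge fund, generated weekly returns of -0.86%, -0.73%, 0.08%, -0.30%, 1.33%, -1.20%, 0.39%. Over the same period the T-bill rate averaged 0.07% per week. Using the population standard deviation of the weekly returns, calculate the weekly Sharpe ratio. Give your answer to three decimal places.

-0.317

Mean return r̄ = -1.290 / 7 = -0.1843%
Σ(r − r̄)² = (-0.86 − (-0.1843))² + (-0.73 − (-0.1843))² + (0.08 − (-0.1843))² + … = 4.4922
σ = √[4.4922 / 7] = 0.8011%
Sharpe = (r̄ − rf) / σ = (-0.1843 − 0.07) / 0.8011 = -0.2543 / 0.8011 = -0.3174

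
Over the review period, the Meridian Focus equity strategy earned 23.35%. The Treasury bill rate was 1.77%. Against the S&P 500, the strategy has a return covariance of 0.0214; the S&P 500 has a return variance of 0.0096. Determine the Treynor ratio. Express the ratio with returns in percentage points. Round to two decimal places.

9.68

β = Cov / Var = 0.0214 / 0.0096 = 2.2292
Treynor = (Rp − Rf) / β = (23.35% − 1.77%) / 2.2292 = 21.58 / 2.2292 = 9.6806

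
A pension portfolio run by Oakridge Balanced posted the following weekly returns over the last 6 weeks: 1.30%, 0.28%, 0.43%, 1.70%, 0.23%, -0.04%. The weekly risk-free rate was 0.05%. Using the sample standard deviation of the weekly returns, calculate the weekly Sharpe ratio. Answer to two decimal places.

0.87

r̄ = (1.3 + 0.28 + 0.43 + 1.7 + 0.23 − 0.04) / 6 = 3.900 / 6 = 0.6500%
Σ(r − r̄)² = 2.3628; sample σ = √(2.3628/5) = 0.6874%
Sharpe = (r̄ − rf) / σ = (0.6500 − 0.05) / 0.6874 = 0.6000 / 0.6874 = 0.8729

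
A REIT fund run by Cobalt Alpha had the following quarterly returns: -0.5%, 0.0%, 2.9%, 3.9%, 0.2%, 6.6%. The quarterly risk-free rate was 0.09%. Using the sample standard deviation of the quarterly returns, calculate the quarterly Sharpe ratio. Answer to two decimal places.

r̄ = (-0.5 + 0 + 2.9 + 3.9 + 0.2 + 6.6) / 6 = 13.10 / 6 = 2.1833%
Sample std dev = √[38.8683 / 5] = 2.7881%
Sharpe = (r̄ − rf) / σ = (2.1833 − 0.09) / 2.7881 = 2.0933 / 2.7881 = 0.7508

0.75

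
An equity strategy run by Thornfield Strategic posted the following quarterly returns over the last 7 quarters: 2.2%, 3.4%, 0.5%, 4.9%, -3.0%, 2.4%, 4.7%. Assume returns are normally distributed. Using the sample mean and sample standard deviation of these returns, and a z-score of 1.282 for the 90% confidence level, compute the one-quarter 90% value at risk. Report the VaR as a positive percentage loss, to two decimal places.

r̄ = (2.2 + 3.4 + 0.5 + 4.9 − 3 + 2.4 + 4.7) / 7 = 2.1571%
Sample σ = √[Σ(r − r̄)² / 6] = √[44.9371 / 6] = √7.4895 = 2.7367%
VaR = −(r̄ − z·σ) = −(2.1571 − 1.282 × 2.7367) = −(-1.3513) = 1.3513%

1.35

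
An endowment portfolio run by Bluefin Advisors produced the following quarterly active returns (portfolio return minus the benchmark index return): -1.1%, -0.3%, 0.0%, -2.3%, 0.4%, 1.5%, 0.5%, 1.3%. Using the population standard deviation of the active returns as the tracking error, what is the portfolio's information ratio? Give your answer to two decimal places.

0.00

r̄ = (-1.1 − 0.3 + 0 − 2.3 + 0.4 + 1.5 + 0.5 + 1.3) / 8 = 0.00 / 8 = 0.0000%
Σ(r − r̄)² = 10.9400; population σ = √(10.9400/8) = 1.1694%
IR = r̄ / tracking error = 0.0000 / 1.1694 = 0.0000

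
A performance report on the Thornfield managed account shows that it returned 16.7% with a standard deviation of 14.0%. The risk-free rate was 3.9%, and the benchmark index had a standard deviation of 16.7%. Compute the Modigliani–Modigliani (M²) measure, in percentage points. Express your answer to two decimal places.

Sharpe = (Rp − Rf) / σp = (16.7% − 3.9%) / 14.0% = 0.9143
M² = Rf + Sharpe × σm = 3.9% + 0.9143 × 16.7% = 19.1688%

19.17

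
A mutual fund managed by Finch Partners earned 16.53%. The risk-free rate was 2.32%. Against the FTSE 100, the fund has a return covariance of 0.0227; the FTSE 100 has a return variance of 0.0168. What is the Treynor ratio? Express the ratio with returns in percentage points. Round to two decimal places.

10.52

β = Cov / Var = 0.0227 / 0.0168 = 1.3512
Treynor = (Rp − Rf) / β = (16.53% − 2.32%) / 1.3512 = 14.21 / 1.3512 = 10.5166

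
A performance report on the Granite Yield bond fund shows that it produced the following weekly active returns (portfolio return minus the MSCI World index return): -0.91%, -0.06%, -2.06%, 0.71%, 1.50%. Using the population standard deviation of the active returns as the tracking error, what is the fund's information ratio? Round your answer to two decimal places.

-0.13

r̄ = (-0.91 − 0.06 − 2.06 + 0.71 + 1.5) / 5 = -0.820 / 5 = -0.1640%
Population std dev = √[7.6949 / 5] = 1.2406%
IR = r̄ / tracking error = -0.1640 / 1.2406 = -0.1322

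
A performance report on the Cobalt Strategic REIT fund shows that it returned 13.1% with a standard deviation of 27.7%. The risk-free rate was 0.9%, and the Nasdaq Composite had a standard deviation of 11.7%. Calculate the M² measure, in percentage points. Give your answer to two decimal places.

6.05

Sharpe = (Rp − Rf) / σp = (13.1% − 0.9%) / 27.7% = 0.4404
M² = Rf + Sharpe × σm = 0.9% + 0.4404 × 11.7% = 6.0527%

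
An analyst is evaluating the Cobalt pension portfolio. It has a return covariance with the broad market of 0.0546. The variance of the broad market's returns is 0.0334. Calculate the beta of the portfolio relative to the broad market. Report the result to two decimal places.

1.63

β = Cov(Rp, Rm) / Var(Rm) = 0.0546 / 0.0334 = 1.6347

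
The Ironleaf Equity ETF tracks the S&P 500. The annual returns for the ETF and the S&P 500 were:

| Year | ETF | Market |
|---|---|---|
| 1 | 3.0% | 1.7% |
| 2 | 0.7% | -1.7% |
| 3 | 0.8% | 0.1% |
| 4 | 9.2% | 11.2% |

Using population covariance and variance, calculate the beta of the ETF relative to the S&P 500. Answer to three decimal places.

0.688

r̄p = 3.4250%,  r̄m = 2.8250%
Cov = Σ(rp − r̄p)(rm − r̄m) / 4 = 17.0819
Var(rm) = Σ(rm − r̄m)² / 4 = 24.8269
β = Cov / Var = 17.0819 / 24.8269 = 0.6880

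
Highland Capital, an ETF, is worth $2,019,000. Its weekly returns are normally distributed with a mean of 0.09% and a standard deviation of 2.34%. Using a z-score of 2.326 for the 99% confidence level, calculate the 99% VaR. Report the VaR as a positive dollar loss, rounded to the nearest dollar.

$108,074

Return at the 99% tail: μ − z·σ = 0.09% − 2.326 × 2.34% = 0.09 − 5.44284 = -5.35284%
VaR = −(-5.35284%) × $2,019,000 = 5.35284% × $2,019,000 = $108,074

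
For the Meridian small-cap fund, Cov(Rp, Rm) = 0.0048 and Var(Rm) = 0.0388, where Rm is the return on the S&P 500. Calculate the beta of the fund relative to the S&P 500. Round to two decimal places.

0.12

β = Cov(Rp, Rm) / Var(Rm) = 0.0048 / 0.0388 = 0.1237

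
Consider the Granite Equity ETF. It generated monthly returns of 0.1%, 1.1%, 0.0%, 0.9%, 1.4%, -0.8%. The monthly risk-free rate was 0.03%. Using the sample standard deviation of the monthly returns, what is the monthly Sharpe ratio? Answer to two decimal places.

0.51

Mean return μ = 2.70 / 6 = 0.4500%
Sample σ = √[Σ(r − μ)² / 5] = √[3.4150 / 5] = √0.6830 = 0.8264%
Sharpe = (μ − rf) / σ = (0.4500 − 0.03) / 0.8264 = 0.4200 / 0.8264 = 0.5082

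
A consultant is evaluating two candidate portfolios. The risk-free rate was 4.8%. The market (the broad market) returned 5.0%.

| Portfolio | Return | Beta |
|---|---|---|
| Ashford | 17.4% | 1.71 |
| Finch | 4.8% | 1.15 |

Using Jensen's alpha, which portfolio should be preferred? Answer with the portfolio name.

Ashford

Ashford: α = 17.4% − [4.8% + 1.71 × (5.0% − 4.8%)] = 12.258
Finch: α = 4.8% − [4.8% + 1.15 × (5.0% − 4.8%)] = -0.230
Highest: Ashford (12.258).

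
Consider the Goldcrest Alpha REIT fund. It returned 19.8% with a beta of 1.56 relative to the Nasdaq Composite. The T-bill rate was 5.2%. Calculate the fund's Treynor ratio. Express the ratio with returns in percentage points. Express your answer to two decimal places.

9.36

Treynor = (Rp − Rf) / β = (19.8% − 5.2%) / 1.56 = 14.60 / 1.56 = 9.3590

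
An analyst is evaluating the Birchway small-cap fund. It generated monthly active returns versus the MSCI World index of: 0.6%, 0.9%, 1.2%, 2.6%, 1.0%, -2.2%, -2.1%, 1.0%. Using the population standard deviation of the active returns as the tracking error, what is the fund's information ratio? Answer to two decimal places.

μ = (0.6 + 0.9 + 1.2 + 2.6 + 1 − 2.2 − 2.1 + 1) / 8 = 0.3750%
Σ(r − μ)² = (0.6 − 0.3750)² + (0.9 − 0.3750)² + (1.2 − 0.3750)² + … = 19.4950
σ = √[19.4950 / 8] = 1.5610%
IR = μ / tracking error = 0.3750 / 1.5610 = 0.2402

0.24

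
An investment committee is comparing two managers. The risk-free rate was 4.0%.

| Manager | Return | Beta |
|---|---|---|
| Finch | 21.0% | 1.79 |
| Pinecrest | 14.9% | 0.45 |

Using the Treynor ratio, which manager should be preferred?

Finch: Treynor = (21.0% − 4.0%) / 1.79 = 9.497
Pinecrest: Treynor = (14.9% − 4.0%) / 0.45 = 24.222
Highest: Pinecrest (24.222).

Pinecrest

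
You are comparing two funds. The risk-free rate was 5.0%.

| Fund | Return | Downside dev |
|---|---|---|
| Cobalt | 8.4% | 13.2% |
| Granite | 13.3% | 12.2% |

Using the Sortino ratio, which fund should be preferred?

Cobalt: Sortino ratio = (8.4% − 5.0%) / 13.2% = 0.258
Granite: Sortino ratio = (13.3% − 5.0%) / 12.2% = 0.680
Highest: Granite (0.680).

Granite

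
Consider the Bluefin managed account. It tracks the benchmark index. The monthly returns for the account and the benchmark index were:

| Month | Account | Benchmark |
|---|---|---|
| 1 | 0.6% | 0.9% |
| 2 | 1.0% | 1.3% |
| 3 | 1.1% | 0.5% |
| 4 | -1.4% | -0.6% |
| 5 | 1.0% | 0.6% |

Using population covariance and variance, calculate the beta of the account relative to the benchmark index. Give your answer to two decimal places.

r̄p = 0.4600%,  r̄m = 0.5400%
Cov = Σ(rp − r̄p)(rm − r̄m) / 5 = 0.5176
Var(rm) = Σ(rm − r̄m)² / 5 = 0.4024
β = Cov / Var = 0.5176 / 0.4024 = 1.2863

1.29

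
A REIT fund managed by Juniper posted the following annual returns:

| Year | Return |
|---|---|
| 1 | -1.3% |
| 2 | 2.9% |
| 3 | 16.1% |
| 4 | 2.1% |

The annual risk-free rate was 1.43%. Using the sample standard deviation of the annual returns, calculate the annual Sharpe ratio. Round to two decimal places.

0.46

r̄ = (-1.3 + 2.9 + 16.1 + 2.1) / 4 = 19.80 / 4 = 4.9500%
Σ(r − r̄)² = (-1.3 − 4.9500)² + (2.9 − 4.9500)² + (16.1 − 4.9500)² + … = 175.7100
σ = √[175.7100 / 3] = 7.6531%
Sharpe = (r̄ − rf) / σ = (4.9500 − 1.43) / 7.6531 = 3.5200 / 7.6531 = 0.4599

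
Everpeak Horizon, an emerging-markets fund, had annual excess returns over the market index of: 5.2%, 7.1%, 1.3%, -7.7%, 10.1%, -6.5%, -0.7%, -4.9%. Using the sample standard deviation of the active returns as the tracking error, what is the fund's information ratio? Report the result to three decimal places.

0.074

r̄ = (5.2 + 7.1 + 1.3 − 7.7 + 10.1 − 6.5 − 0.7 − 4.9) / 8 = 0.4875%
Σ(r − r̄)² = (5.2 − 0.4875)² + (7.1 − 0.4875)² + … = 305.2888
σ = √[305.2888 / 7] = 6.6040%
IR = r̄ / tracking error = 0.4875 / 6.6040 = 0.0738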